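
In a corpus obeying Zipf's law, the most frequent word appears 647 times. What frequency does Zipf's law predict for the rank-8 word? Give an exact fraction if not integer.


Zipf's law: freq(rank) = f1 / rank
f1 = 647, rank = 8
freq = 647 / 8
GCD(647, 8) = 1
Simplified: 647/8

647/8


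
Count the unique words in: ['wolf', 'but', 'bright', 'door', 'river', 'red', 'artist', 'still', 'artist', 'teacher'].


Listing all tokens and tracking unique types:
  Token 1: 'wolf' -> NEW (unique so far: 1)
  Token 2: 'but' -> NEW (unique so far: 2)
  Token 3: 'bright' -> NEW (unique so far: 3)
  Token 4: 'door' -> NEW (unique so far: 4)
  Token 5: 'river' -> NEW (unique so far: 5)
  Token 6: 'red' -> NEW (unique so far: 6)
  Token 7: 'artist' -> NEW (unique so far: 7)
  Token 8: 'still' -> NEW (unique so far: 8)
  Token 9: 'artist' -> duplicate (unique so far: 8)
  Token 10: 'teacher' -> NEW (unique so far: 9)
Unique types: ('artist', 'bright', 'but', 'door', 'red', 'river', 'still', 'teacher', 'wolf')
Vocabulary size: 9

9


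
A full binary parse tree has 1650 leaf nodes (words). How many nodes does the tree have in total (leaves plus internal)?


Leaf nodes (terminals): 1650
Internal nodes = n - 1 = 1650 - 1 = 1649
Total = leaves + internal = 1650 + 1649 = 3299

3299


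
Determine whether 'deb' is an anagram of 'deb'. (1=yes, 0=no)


Sort characters of 'deb': 'bde'
Sort characters of 'deb': 'bde'
Sorted forms match -> they ARE anagrams
Result: 1

1


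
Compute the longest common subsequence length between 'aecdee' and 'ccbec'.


DP table for LCS of 'aecdee' and 'ccbec':
       c  c  b  e  c
    0  0  0  0  0  0
  a 0  0  0  0  0  0
  e 0  0  0  0  1  1
  c 0  1  1  1  1  2
  d 0  1  1  1  1  2
  e 0  1  1  1  2  2
  e 0  1  1  1  2  2
LCS: 'ec'
LCS length = 2

2


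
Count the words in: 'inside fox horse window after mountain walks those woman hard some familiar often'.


Counting words by splitting on spaces:
  Word 1: 'inside'
  Word 2: 'fox'
  Word 3: 'horse'
  Word 4: 'window'
  Word 5: 'after'
  Word 6: 'mountain'
  Word 7: 'walks'
  Word 8: 'those'
  Word 9: 'woman'
  Word 10: 'hard'
  Word 11: 'some'
  Word 12: 'familiar'
  Word 13: 'often'
Total words: 13

13


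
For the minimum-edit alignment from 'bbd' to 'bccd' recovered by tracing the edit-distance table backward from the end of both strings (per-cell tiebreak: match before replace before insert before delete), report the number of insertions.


Edit distance = 2. Backtracking from cell (3, 4) with preference match > replace > insert > delete,
then listing the resulting alignment 'bbd' -> 'bccd' left to right:
  Step 1: keep 'b'
  Step 2: insert 'c' [insertion #1]
  Step 3: replace b->c
  Step 4: keep 'd'
Total insertions: 1

1


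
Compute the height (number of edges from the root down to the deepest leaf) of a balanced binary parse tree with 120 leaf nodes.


In a balanced binary tree with n leaves the deepest leaf is ceil(log2(n)) edges below the root.
log2(120) = 6.9069
ceil(6.9069) = 7
height (edges) = 7

7


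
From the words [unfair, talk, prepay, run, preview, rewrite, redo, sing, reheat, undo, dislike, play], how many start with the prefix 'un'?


Checking each word for prefix 'un':
  'unfair' -> YES, starts with 'un' (count: 1)
  'talk' -> no (count: 1)
  'prepay' -> no (count: 1)
  'run' -> no (count: 1)
  'preview' -> no (count: 1)
  'rewrite' -> no (count: 1)
  'redo' -> no (count: 1)
  'sing' -> no (count: 1)
  'reheat' -> no (count: 1)
  'undo' -> YES, starts with 'un' (count: 2)
  'dislike' -> no (count: 2)
  'play' -> no (count: 2)
Total with prefix 'un': 2

2


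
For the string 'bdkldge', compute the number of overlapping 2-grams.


String 'bdkldge' has length L = 7.
Number of overlapping n-grams = L - n + 1
Substituting: 7 - 2 + 1 = 6

6


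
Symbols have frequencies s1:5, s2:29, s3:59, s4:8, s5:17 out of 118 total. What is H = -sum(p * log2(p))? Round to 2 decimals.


Computing entropy H = -sum(p_i * log2(p_i)):
  s1: p = 5/118 = 0.0424, -p*log2(p) = 0.1933
  s2: p = 29/118 = 0.2458, -p*log2(p) = 0.4976
  s3: p = 59/118 = 0.5000, -p*log2(p) = 0.5000
  s4: p = 8/118 = 0.0678, -p*log2(p) = 0.2632
  s5: p = 17/118 = 0.1441, -p*log2(p) = 0.4027
H = sum of terms = 1.8568
Rounded to 2 decimals: 1.86

1.86


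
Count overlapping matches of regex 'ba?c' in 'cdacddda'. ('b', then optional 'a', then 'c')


Pattern: ba?c means 'b', then optional 'a', then 'c'.
Scanning 'cdacddda' position-by-position:
  Pos 0: window 'cda' -> no
  Pos 1: window 'dac' -> no
  Pos 2: window 'acd' -> no
  Pos 3: window 'cdd' -> no
  Pos 4: window 'ddd' -> no
  Pos 5: window 'dda' -> no
  Pos 6: window 'da' -> no
  Pos 7: window 'a' -> no
Total matches: 0

0


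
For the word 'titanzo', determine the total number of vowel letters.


Scanning each character of 'titanzo':
  Position 1: 't' -> consonant (running count: 0)
  Position 2: 'i' -> vowel (running count: 1)
  Position 3: 't' -> consonant (running count: 1)
  Position 4: 'a' -> vowel (running count: 2)
  Position 5: 'n' -> consonant (running count: 2)
  Position 6: 'z' -> consonant (running count: 2)
  Position 7: 'o' -> vowel (running count: 3)
Total vowels: 3

3


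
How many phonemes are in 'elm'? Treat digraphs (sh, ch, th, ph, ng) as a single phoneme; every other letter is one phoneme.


Parsing 'elm' greedily, digraphs first:
  'e' -> vowel phoneme (phonemes so far: 1)
  'l' -> consonant phoneme (phonemes so far: 2)
  'm' -> consonant phoneme (phonemes so far: 3)
Total phonemes: 3

3


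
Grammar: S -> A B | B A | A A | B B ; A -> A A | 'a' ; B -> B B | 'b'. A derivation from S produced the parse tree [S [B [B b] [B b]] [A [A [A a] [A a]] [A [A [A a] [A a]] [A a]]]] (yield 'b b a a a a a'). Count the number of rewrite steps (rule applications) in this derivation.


Every bracketed nonterminal node [X ...] in the tree is produced by exactly one rule application.
Reading the tree off as a leftmost derivation:
  Step 1: S  =>  B A   (applied S -> B A)
  Step 2: B A  =>  B B A   (applied B -> B B)
  Step 3: B B A  =>  b B A   (applied B -> b)
  Step 4: b B A  =>  b b A   (applied B -> b)
  Step 5: b b A  =>  b b A A   (applied A -> A A)
  Step 6: b b A A  =>  b b A A A   (applied A -> A A)
  Step 7: b b A A A  =>  b b a A A   (applied A -> a)
  Step 8: b b a A A  =>  b b a a A   (applied A -> a)
  Step 9: b b a a A  =>  b b a a A A   (applied A -> A A)
  Step 10: b b a a A A  =>  b b a a A A A   (applied A -> A A)
  Step 11: b b a a A A A  =>  b b a a a A A   (applied A -> a)
  Step 12: b b a a a A A  =>  b b a a a a A   (applied A -> a)
  Step 13: b b a a a a A  =>  b b a a a a a   (applied A -> a)
Final yield: b b a a a a a
Total rewrite steps: 13

13


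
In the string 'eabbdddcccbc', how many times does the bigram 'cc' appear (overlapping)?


Scanning 'eabbdddcccbc' for bigram 'cc':
  Position 0: 'ea' -> no
  Position 1: 'ab' -> no
  Position 2: 'bb' -> no
  Position 3: 'bd' -> no
  Position 4: 'dd' -> no
  Position 5: 'dd' -> no
  Position 6: 'dc' -> no
  Position 7: 'cc' -> MATCH
  Position 8: 'cc' -> MATCH
  Position 9: 'cb' -> no
  Position 10: 'bc' -> no
Total matches: 2

2


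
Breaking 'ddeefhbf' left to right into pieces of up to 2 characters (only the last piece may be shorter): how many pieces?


'ddeefhbf' has 8 characters.
Chunking with max size 2:
  Chunk 1: 'dd' (positions 0-1)
  Chunk 2: 'ee' (positions 2-3)
  Chunk 3: 'fh' (positions 4-5)
  Chunk 4: 'bf' (positions 6-7)
Total chunks: ceil(8 / 2) = 4

4


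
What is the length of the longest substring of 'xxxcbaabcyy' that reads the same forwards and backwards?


Scanning 'xxxcbaabcyy' for palindromic substrings.
Substring at positions 3-8: 'cbaabc'.
Check: reverse('cbaabc') = 'cbaabc' -> palindrome confirmed.
Neighbouring characters ('x' / 'y') break symmetry, so it cannot extend further.
No longer palindromic substring exists; longest length = 6

6


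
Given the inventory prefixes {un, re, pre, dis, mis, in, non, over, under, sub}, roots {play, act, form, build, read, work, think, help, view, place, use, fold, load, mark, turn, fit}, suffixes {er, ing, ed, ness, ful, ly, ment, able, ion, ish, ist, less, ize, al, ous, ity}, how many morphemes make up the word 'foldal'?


Segmenting 'foldal' against the inventory:
  'fold' -> root (morpheme 1)
  'al' -> suffix (morpheme 2)
Total morphemes: 2

2


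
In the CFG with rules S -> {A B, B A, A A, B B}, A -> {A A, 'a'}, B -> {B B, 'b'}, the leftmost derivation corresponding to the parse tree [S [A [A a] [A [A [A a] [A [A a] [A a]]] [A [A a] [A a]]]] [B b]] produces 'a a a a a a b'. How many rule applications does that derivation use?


Every bracketed nonterminal node [X ...] in the tree is produced by exactly one rule application.
Reading the tree off as a leftmost derivation:
  Step 1: S  =>  A B   (applied S -> A B)
  Step 2: A B  =>  A A B   (applied A -> A A)
  Step 3: A A B  =>  a A B   (applied A -> a)
  Step 4: a A B  =>  a A A B   (applied A -> A A)
  Step 5: a A A B  =>  a A A A B   (applied A -> A A)
  Step 6: a A A A B  =>  a a A A B   (applied A -> a)
  Step 7: a a A A B  =>  a a A A A B   (applied A -> A A)
  Step 8: a a A A A B  =>  a a a A A B   (applied A -> a)
  Step 9: a a a A A B  =>  a a a a A B   (applied A -> a)
  Step 10: a a a a A B  =>  a a a a A A B   (applied A -> A A)
  Step 11: a a a a A A B  =>  a a a a a A B   (applied A -> a)
  Step 12: a a a a a A B  =>  a a a a a a B   (applied A -> a)
  Step 13: a a a a a a B  =>  a a a a a a b   (applied B -> b)
Final yield: a a a a a a b
Total rewrite steps: 13

13


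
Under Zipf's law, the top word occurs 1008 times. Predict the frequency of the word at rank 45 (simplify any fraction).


Zipf's law: freq(rank) = f1 / rank
f1 = 1008, rank = 45
freq = 1008 / 45
GCD(1008, 45) = 9
Simplified: 112/5

112/5


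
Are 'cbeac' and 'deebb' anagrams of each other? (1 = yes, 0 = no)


Sort characters of 'cbeac': 'abcce'
Sort characters of 'deebb': 'bbdee'
Sorted forms differ -> they are NOT anagrams
Result: 0

0


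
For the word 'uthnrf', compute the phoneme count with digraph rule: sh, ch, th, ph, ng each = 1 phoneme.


Parsing 'uthnrf' greedily, digraphs first:
  'u' -> vowel phoneme (phonemes so far: 1)
  'th' -> digraph (1 consonant phoneme) (phonemes so far: 2)
  'n' -> consonant phoneme (phonemes so far: 3)
  'r' -> consonant phoneme (phonemes so far: 4)
  'f' -> consonant phoneme (phonemes so far: 5)
Total phonemes: 5

5


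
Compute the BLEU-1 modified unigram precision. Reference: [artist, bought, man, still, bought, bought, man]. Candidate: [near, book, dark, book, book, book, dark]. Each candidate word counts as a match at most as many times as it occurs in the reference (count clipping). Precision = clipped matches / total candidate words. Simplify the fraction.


Reference word counts: {'artist': 1, 'bought': 3, 'man': 2, 'still': 1}
Checking each candidate word (with clipping):
  'near' -> not in reference -> no match (matches: 0)
  'book' -> not in reference -> no match (matches: 0)
  'dark' -> not in reference -> no match (matches: 0)
  'book' -> not in reference -> no match (matches: 0)
  'book' -> not in reference -> no match (matches: 0)
  'book' -> not in reference -> no match (matches: 0)
  'dark' -> not in reference -> no match (matches: 0)
Clipped matches: 0, Candidate length: 7
Precision = 0/7 = 0

0


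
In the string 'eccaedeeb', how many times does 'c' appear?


Scanning 'eccaedeeb' for 'c':
  Position 1: 'c' -> MATCH (count: 1)
  Position 2: 'c' -> MATCH (count: 2)
Total occurrences of 'c': 2

2


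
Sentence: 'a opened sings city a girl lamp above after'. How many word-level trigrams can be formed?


Word trigrams from [9] words:
  Trigram 1: (a opened sings)
  Trigram 2: (opened sings city)
  Trigram 3: (sings city a)
  Trigram 4: (city a girl)
  Trigram 5: (a girl lamp)
  Trigram 6: (girl lamp above)
  Trigram 7: (lamp above after)
Total word trigrams: 9 - 2 = 7

7


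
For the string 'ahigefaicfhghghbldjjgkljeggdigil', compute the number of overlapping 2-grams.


String 'ahigefaicfhghghbldjjgkljeggdigil' has length L = 32.
Number of overlapping n-grams = L - n + 1
Substituting: 32 - 2 + 1 = 31

31


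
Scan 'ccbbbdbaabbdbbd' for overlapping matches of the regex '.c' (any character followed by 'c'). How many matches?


Pattern: .c means any character followed by 'c'.
Scanning 'ccbbbdbaabbdbbd' position-by-position:
  Pos 0: window 'cc' -> MATCH
  Pos 1: window 'cb' -> no
  Pos 2: window 'bb' -> no
  Pos 3: window 'bb' -> no
  Pos 4: window 'bd' -> no
  Pos 5: window 'db' -> no
  Pos 6: window 'ba' -> no
  Pos 7: window 'aa' -> no
  Pos 8: window 'ab' -> no
  Pos 9: window 'bb' -> no
  Pos 10: window 'bd' -> no
  Pos 11: window 'db' -> no
  Pos 12: window 'bb' -> no
  Pos 13: window 'bd' -> no
  Pos 14: window 'd' -> no
Total matches: 1

1


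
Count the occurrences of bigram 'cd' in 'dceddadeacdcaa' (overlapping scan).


Scanning 'dceddadeacdcaa' for bigram 'cd':
  Position 0: 'dc' -> no
  Position 1: 'ce' -> no
  Position 2: 'ed' -> no
  Position 3: 'dd' -> no
  Position 4: 'da' -> no
  Position 5: 'ad' -> no
  Position 6: 'de' -> no
  Position 7: 'ea' -> no
  Position 8: 'ac' -> no
  Position 9: 'cd' -> MATCH
  Position 10: 'dc' -> no
  Position 11: 'ca' -> no
  Position 12: 'aa' -> no
Total matches: 1

1


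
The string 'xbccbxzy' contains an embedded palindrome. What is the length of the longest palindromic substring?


Scanning 'xbccbxzy' for palindromic substrings.
Substring at positions 0-5: 'xbccbx'.
Check: reverse('xbccbx') = 'xbccbx' -> palindrome confirmed.
Neighbouring characters ('-' / 'z') break symmetry, so it cannot extend further.
No longer palindromic substring exists; longest length = 6

6


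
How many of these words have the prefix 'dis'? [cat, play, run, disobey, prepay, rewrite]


Checking each word for prefix 'dis':
  'cat' -> no (count: 0)
  'play' -> no (count: 0)
  'run' -> no (count: 0)
  'disobey' -> YES, starts with 'dis' (count: 1)
  'prepay' -> no (count: 1)
  'rewrite' -> no (count: 1)
Total with prefix 'dis': 1

1


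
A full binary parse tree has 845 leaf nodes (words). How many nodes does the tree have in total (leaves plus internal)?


Leaf nodes (terminals): 845
Internal nodes = n - 1 = 845 - 1 = 844
Total = leaves + internal = 845 + 844 = 1689

1689


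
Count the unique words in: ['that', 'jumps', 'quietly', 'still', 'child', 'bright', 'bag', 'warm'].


Listing all tokens and tracking unique types:
  Token 1: 'that' -> NEW (unique so far: 1)
  Token 2: 'jumps' -> NEW (unique so far: 2)
  Token 3: 'quietly' -> NEW (unique so far: 3)
  Token 4: 'still' -> NEW (unique so far: 4)
  Token 5: 'child' -> NEW (unique so far: 5)
  Token 6: 'bright' -> NEW (unique so far: 6)
  Token 7: 'bag' -> NEW (unique so far: 7)
  Token 8: 'warm' -> NEW (unique so far: 8)
Unique types: ('bag', 'bright', 'child', 'jumps', 'quietly', 'still', 'that', 'warm')
Vocabulary size: 8

8


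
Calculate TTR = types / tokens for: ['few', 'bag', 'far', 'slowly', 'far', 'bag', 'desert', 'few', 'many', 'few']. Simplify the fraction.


Tokens: 10
Unique types: ('bag', 'desert', 'far', 'few', 'many', 'slowly') = 6
TTR = 6/10
Simplify: divide both by 2 -> 3/5
TTR = 3/5

3/5


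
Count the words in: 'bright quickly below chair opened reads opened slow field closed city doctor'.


Counting words by splitting on spaces:
  Word 1: 'bright'
  Word 2: 'quickly'
  Word 3: 'below'
  Word 4: 'chair'
  Word 5: 'opened'
  Word 6: 'reads'
  Word 7: 'opened'
  Word 8: 'slow'
  Word 9: 'field'
  Word 10: 'closed'
  Word 11: 'city'
  Word 12: 'doctor'
Total words: 12

12


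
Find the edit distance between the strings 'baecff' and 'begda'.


Building DP table for s1='baecff' (len 6) and s2='begda' (len 5):
       b  e  g  d  a
    0  1  2  3  4  5
  b 1  0  1  2  3  4
  a 2  1  1  2  3  3
  e 3  2  1  2  3  4
  c 4  3  2  2  3  4
  f 5  4  3  3  3  4
  f 6  5  4  4  4  4
Edit distance = dp[6][5] = 4

4


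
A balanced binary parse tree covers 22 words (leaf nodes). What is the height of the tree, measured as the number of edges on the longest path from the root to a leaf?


In a balanced binary tree with n leaves the deepest leaf is ceil(log2(n)) edges below the root.
log2(22) = 4.4594
ceil(4.4594) = 5
height (edges) = 5

5


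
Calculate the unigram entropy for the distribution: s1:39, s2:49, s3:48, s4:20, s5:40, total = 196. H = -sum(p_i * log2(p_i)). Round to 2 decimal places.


Computing entropy H = -sum(p_i * log2(p_i)):
  s1: p = 39/196 = 0.1990, -p*log2(p) = 0.4635
  s2: p = 49/196 = 0.2500, -p*log2(p) = 0.5000
  s3: p = 48/196 = 0.2449, -p*log2(p) = 0.4971
  s4: p = 20/196 = 0.1020, -p*log2(p) = 0.3360
  s5: p = 40/196 = 0.2041, -p*log2(p) = 0.4679
H = sum of terms = 2.2645
Rounded to 2 decimals: 2.26

2.26


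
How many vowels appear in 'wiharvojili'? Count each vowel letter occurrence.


Scanning each character of 'wiharvojili':
  Position 1: 'w' -> consonant (running count: 0)
  Position 2: 'i' -> vowel (running count: 1)
  Position 3: 'h' -> consonant (running count: 1)
  Position 4: 'a' -> vowel (running count: 2)
  Position 5: 'r' -> consonant (running count: 2)
  Position 6: 'v' -> consonant (running count: 2)
  Position 7: 'o' -> vowel (running count: 3)
  Position 8: 'j' -> consonant (running count: 3)
  Position 9: 'i' -> vowel (running count: 4)
  Position 10: 'l' -> consonant (running count: 4)
  Position 11: 'i' -> vowel (running count: 5)
Total vowels: 5

5


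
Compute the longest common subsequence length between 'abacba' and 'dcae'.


DP table for LCS of 'abacba' and 'dcae':
       d  c  a  e
    0  0  0  0  0
  a 0  0  0  1  1
  b 0  0  0  1  1
  a 0  0  0  1  1
  c 0  0  1  1  1
  b 0  0  1  1  1
  a 0  0  1  2  2
LCS: 'ca'
LCS length = 2

2


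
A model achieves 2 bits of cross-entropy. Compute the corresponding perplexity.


Perplexity formula: PP = 2^H
H = 2
PP = 2^2
Steps: 2^1 = 2, 2^2 = 4
PP = 4

4


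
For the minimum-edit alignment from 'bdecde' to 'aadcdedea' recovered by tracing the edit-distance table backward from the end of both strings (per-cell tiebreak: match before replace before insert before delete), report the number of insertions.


Edit distance = 6. Backtracking from cell (6, 9) with preference match > replace > insert > delete,
then listing the resulting alignment 'bdecde' -> 'aadcdedea' left to right:
  Step 1: insert 'a' [insertion #1]
  Step 2: replace b->a
  Step 3: keep 'd'
  Step 4: insert 'c' [insertion #2]
  Step 5: replace e->d
  Step 6: replace c->e
  Step 7: keep 'd'
  Step 8: keep 'e'
  Step 9: insert 'a' [insertion #3]
Total insertions: 3

3


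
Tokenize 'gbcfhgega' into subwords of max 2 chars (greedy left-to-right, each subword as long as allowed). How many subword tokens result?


'gbcfhgega' has 9 characters.
Chunking with max size 2:
  Chunk 1: 'gb' (positions 0-1)
  Chunk 2: 'cf' (positions 2-3)
  Chunk 3: 'hg' (positions 4-5)
  Chunk 4: 'eg' (positions 6-7)
  Chunk 5: 'a' (positions 8-8)
Total chunks: ceil(9 / 2) = 5

5


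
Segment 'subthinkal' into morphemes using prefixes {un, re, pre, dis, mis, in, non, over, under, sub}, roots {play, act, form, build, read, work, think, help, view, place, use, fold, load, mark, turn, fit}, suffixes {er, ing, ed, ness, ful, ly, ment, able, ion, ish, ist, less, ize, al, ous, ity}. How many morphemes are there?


Segmenting 'subthinkal' against the inventory:
  'sub' -> prefix (morpheme 1)
  'think' -> root (morpheme 2)
  'al' -> suffix (morpheme 3)
Total morphemes: 3

3


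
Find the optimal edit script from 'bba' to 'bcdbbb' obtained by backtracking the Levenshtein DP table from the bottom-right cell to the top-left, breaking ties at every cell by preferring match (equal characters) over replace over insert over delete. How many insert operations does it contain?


Edit distance = 4. Backtracking from cell (3, 6) with preference match > replace > insert > delete,
then listing the resulting alignment 'bba' -> 'bcdbbb' left to right:
  Step 1: insert 'b' [insertion #1]
  Step 2: insert 'c' [insertion #2]
  Step 3: insert 'd' [insertion #3]
  Step 4: keep 'b'
  Step 5: keep 'b'
  Step 6: replace a->b
Total insertions: 3

3


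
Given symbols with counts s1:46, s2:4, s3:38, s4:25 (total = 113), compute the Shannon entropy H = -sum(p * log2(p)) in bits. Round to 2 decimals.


Computing entropy H = -sum(p_i * log2(p_i)):
  s1: p = 46/113 = 0.4071, -p*log2(p) = 0.5278
  s2: p = 4/113 = 0.0354, -p*log2(p) = 0.1706
  s3: p = 38/113 = 0.3363, -p*log2(p) = 0.5287
  s4: p = 25/113 = 0.2212, -p*log2(p) = 0.4815
H = sum of terms = 1.7086
Rounded to 2 decimals: 1.71

1.71


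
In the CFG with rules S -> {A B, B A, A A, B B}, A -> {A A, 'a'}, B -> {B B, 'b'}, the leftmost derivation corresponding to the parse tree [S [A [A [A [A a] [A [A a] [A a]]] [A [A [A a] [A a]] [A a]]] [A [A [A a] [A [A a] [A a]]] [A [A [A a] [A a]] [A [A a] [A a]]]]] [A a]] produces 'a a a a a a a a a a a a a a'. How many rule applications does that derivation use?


Every bracketed nonterminal node [X ...] in the tree is produced by exactly one rule application.
Reading the tree off as a leftmost derivation:
  Step 1: S  =>  A A   (applied S -> A A)
  Step 2: A A  =>  A A A   (applied A -> A A)
  Step 3: A A A  =>  A A A A   (applied A -> A A)
  Step 4: A A A A  =>  A A A A A   (applied A -> A A)
  Step 5: A A A A A  =>  a A A A A   (applied A -> a)
  Step 6: a A A A A  =>  a A A A A A   (applied A -> A A)
  Step 7: a A A A A A  =>  a a A A A A   (applied A -> a)
  Step 8: a a A A A A  =>  a a a A A A   (applied A -> a)
  Step 9: a a a A A A  =>  a a a A A A A   (applied A -> A A)
  Step 10: a a a A A A A  =>  a a a A A A A A   (applied A -> A A)
  Step 11: a a a A A A A A  =>  a a a a A A A A   (applied A -> a)
  Step 12: a a a a A A A A  =>  a a a a a A A A   (applied A -> a)
  Step 13: a a a a a A A A  =>  a a a a a a A A   (applied A -> a)
  Step 14: a a a a a a A A  =>  a a a a a a A A A   (applied A -> A A)
  Step 15: a a a a a a A A A  =>  a a a a a a A A A A   (applied A -> A A)
  Step 16: a a a a a a A A A A  =>  a a a a a a a A A A   (applied A -> a)
  Step 17: a a a a a a a A A A  =>  a a a a a a a A A A A   (applied A -> A A)
  Step 18: a a a a a a a A A A A  =>  a a a a a a a a A A A   (applied A -> a)
  Step 19: a a a a a a a a A A A  =>  a a a a a a a a a A A   (applied A -> a)
  Step 20: a a a a a a a a a A A  =>  a a a a a a a a a A A A   (applied A -> A A)
  Step 21: a a a a a a a a a A A A  =>  a a a a a a a a a A A A A   (applied A -> A A)
  Step 22: a a a a a a a a a A A A A  =>  a a a a a a a a a a A A A   (applied A -> a)
  Step 23: a a a a a a a a a a A A A  =>  a a a a a a a a a a a A A   (applied A -> a)
  Step 24: a a a a a a a a a a a A A  =>  a a a a a a a a a a a A A A   (applied A -> A A)
  Step 25: a a a a a a a a a a a A A A  =>  a a a a a a a a a a a a A A   (applied A -> a)
  Step 26: a a a a a a a a a a a a A A  =>  a a a a a a a a a a a a a A   (applied A -> a)
  Step 27: a a a a a a a a a a a a a A  =>  a a a a a a a a a a a a a a   (applied A -> a)
Final yield: a a a a a a a a a a a a a a
Total rewrite steps: 27

27


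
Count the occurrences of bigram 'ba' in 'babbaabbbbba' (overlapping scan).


Scanning 'babbaabbbbba' for bigram 'ba':
  Position 0: 'ba' -> MATCH
  Position 1: 'ab' -> no
  Position 2: 'bb' -> no
  Position 3: 'ba' -> MATCH
  Position 4: 'aa' -> no
  Position 5: 'ab' -> no
  Position 6: 'bb' -> no
  Position 7: 'bb' -> no
  Position 8: 'bb' -> no
  Position 9: 'bb' -> no
  Position 10: 'ba' -> MATCH
Total matches: 3

3


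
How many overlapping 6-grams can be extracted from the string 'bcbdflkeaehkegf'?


String 'bcbdflkeaehkegf' has length L = 15.
Number of overlapping n-grams = L - n + 1
Substituting: 15 - 6 + 1 = 10

10


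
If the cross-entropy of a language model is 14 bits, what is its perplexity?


Perplexity formula: PP = 2^H
H = 14
PP = 2^14
PP = 2^14 = 16384

16384


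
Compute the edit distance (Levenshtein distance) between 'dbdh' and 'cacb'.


Building DP table for s1='dbdh' (len 4) and s2='cacb' (len 4):
       c  a  c  b
    0  1  2  3  4
  d 1  1  2  3  4
  b 2  2  2  3  3
  d 3  3  3  3  4
  h 4  4  4  4  4
Edit distance = dp[4][4] = 4

4


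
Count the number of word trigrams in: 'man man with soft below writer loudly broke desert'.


Word trigrams from [9] words:
  Trigram 1: (man man with)
  Trigram 2: (man with soft)
  Trigram 3: (with soft below)
  Trigram 4: (soft below writer)
  Trigram 5: (below writer loudly)
  Trigram 6: (writer loudly broke)
  Trigram 7: (loudly broke desert)
Total word trigrams: 9 - 2 = 7

7


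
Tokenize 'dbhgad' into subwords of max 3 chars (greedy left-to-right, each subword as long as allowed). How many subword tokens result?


'dbhgad' has 6 characters.
Chunking with max size 3:
  Chunk 1: 'dbh' (positions 0-2)
  Chunk 2: 'gad' (positions 3-5)
Total chunks: ceil(6 / 3) = 2

2


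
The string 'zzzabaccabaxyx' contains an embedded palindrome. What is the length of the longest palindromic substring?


Scanning 'zzzabaccabaxyx' for palindromic substrings.
Substring at positions 3-10: 'abaccaba'.
Check: reverse('abaccaba') = 'abaccaba' -> palindrome confirmed.
Neighbouring characters ('z' / 'x') break symmetry, so it cannot extend further.
No longer palindromic substring exists; longest length = 8

8


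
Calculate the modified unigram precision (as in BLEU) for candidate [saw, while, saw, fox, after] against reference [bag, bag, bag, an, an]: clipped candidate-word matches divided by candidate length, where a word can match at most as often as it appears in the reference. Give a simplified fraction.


Reference word counts: {'an': 2, 'bag': 3}
Checking each candidate word (with clipping):
  'saw' -> not in reference -> no match (matches: 0)
  'while' -> not in reference -> no match (matches: 0)
  'saw' -> not in reference -> no match (matches: 0)
  'fox' -> not in reference -> no match (matches: 0)
  'after' -> not in reference -> no match (matches: 0)
Clipped matches: 0, Candidate length: 5
Precision = 0/5 = 0

0


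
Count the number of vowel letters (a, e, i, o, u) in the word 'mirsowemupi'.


Scanning each character of 'mirsowemupi':
  Position 1: 'm' -> consonant (running count: 0)
  Position 2: 'i' -> vowel (running count: 1)
  Position 3: 'r' -> consonant (running count: 1)
  Position 4: 's' -> consonant (running count: 1)
  Position 5: 'o' -> vowel (running count: 2)
  Position 6: 'w' -> consonant (running count: 2)
  Position 7: 'e' -> vowel (running count: 3)
  Position 8: 'm' -> consonant (running count: 3)
  Position 9: 'u' -> vowel (running count: 4)
  Position 10: 'p' -> consonant (running count: 4)
  Position 11: 'i' -> vowel (running count: 5)
Total vowels: 5

5


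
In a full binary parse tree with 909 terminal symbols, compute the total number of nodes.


Leaf nodes (terminals): 909
Internal nodes = n - 1 = 909 - 1 = 908
Total = leaves + internal = 909 + 908 = 1817

1817


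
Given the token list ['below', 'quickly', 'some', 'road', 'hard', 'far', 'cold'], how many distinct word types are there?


Listing all tokens and tracking unique types:
  Token 1: 'below' -> NEW (unique so far: 1)
  Token 2: 'quickly' -> NEW (unique so far: 2)
  Token 3: 'some' -> NEW (unique so far: 3)
  Token 4: 'road' -> NEW (unique so far: 4)
  Token 5: 'hard' -> NEW (unique so far: 5)
  Token 6: 'far' -> NEW (unique so far: 6)
  Token 7: 'cold' -> NEW (unique so far: 7)
Unique types: ('below', 'cold', 'far', 'hard', 'quickly', 'road', 'some')
Vocabulary size: 7

7


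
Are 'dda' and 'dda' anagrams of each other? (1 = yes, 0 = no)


Sort characters of 'dda': 'add'
Sort characters of 'dda': 'add'
Sorted forms match -> they ARE anagrams
Result: 1

1


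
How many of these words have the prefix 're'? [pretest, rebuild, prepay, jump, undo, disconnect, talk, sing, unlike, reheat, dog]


Checking each word for prefix 're':
  'pretest' -> no (count: 0)
  'rebuild' -> YES, starts with 're' (count: 1)
  'prepay' -> no (count: 1)
  'jump' -> no (count: 1)
  'undo' -> no (count: 1)
  'disconnect' -> no (count: 1)
  'talk' -> no (count: 1)
  'sing' -> no (count: 1)
  'unlike' -> no (count: 1)
  'reheat' -> YES, starts with 're' (count: 2)
  'dog' -> no (count: 2)
Total with prefix 're': 2

2


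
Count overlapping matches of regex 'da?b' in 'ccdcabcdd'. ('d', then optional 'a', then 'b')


Pattern: da?b means 'd', then optional 'a', then 'b'.
Scanning 'ccdcabcdd' position-by-position:
  Pos 0: window 'ccd' -> no
  Pos 1: window 'cdc' -> no
  Pos 2: window 'dca' -> no
  Pos 3: window 'cab' -> no
  Pos 4: window 'abc' -> no
  Pos 5: window 'bcd' -> no
  Pos 6: window 'cdd' -> no
  Pos 7: window 'dd' -> no
  Pos 8: window 'd' -> no
Total matches: 0

0


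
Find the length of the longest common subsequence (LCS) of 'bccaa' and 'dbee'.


DP table for LCS of 'bccaa' and 'dbee':
       d  b  e  e
    0  0  0  0  0
  b 0  0  1  1  1
  c 0  0  1  1  1
  c 0  0  1  1  1
  a 0  0  1  1  1
  a 0  0  1  1  1
LCS: 'b'
LCS length = 1

1


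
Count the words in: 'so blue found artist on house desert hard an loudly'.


Counting words by splitting on spaces:
  Word 1: 'so'
  Word 2: 'blue'
  Word 3: 'found'
  Word 4: 'artist'
  Word 5: 'on'
  Word 6: 'house'
  Word 7: 'desert'
  Word 8: 'hard'
  Word 9: 'an'
  Word 10: 'loudly'
Total words: 10

10


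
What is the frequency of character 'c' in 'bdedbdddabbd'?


Scanning 'bdedbdddabbd' for 'c':
  No matches found.
Total occurrences of 'c': 0

0


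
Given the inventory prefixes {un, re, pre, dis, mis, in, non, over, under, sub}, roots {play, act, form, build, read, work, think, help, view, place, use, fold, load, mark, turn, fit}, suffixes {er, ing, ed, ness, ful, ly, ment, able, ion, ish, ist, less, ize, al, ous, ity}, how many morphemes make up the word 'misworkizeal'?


Segmenting 'misworkizeal' against the inventory:
  'mis' -> prefix (morpheme 1)
  'work' -> root (morpheme 2)
  'ize' -> suffix (morpheme 3)
  'al' -> suffix (morpheme 4)
Total morphemes: 4

4


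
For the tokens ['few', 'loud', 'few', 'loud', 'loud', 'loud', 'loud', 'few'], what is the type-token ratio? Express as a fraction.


Tokens: 8
Unique types: ('few', 'loud') = 2
TTR = 2/8
Simplify: divide both by 2 -> 1/4
TTR = 1/4

1/4


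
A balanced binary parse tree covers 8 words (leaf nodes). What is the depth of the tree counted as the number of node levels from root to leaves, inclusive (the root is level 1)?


In a balanced binary tree with n leaves the deepest leaf is ceil(log2(n)) edges below the root,
so counting node levels inclusive of root and leaves gives ceil(log2(n)) + 1 levels.
log2(8) = 3.0000
ceil(3.0000) = 3
levels = 3 + 1 = 4

4


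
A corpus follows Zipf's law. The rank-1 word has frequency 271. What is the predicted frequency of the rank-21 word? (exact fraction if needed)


Zipf's law: freq(rank) = f1 / rank
f1 = 271, rank = 21
freq = 271 / 21
GCD(271, 21) = 1
Simplified: 271/21

271/21


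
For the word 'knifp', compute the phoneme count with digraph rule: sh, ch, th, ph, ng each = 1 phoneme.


Parsing 'knifp' greedily, digraphs first:
  'k' -> consonant phoneme (phonemes so far: 1)
  'n' -> consonant phoneme (phonemes so far: 2)
  'i' -> vowel phoneme (phonemes so far: 3)
  'f' -> consonant phoneme (phonemes so far: 4)
  'p' -> consonant phoneme (phonemes so far: 5)
Total phonemes: 5

5


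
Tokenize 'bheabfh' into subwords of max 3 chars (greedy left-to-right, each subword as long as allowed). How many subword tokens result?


'bheabfh' has 7 characters.
Chunking with max size 3:
  Chunk 1: 'bhe' (positions 0-2)
  Chunk 2: 'abf' (positions 3-5)
  Chunk 3: 'h' (positions 6-6)
Total chunks: ceil(7 / 3) = 3

3


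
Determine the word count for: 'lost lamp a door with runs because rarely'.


Counting words by splitting on spaces:
  Word 1: 'lost'
  Word 2: 'lamp'
  Word 3: 'a'
  Word 4: 'door'
  Word 5: 'with'
  Word 6: 'runs'
  Word 7: 'because'
  Word 8: 'rarely'
Total words: 8

8


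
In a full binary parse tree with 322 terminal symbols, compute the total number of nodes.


Leaf nodes (terminals): 322
Internal nodes = n - 1 = 322 - 1 = 321
Total = leaves + internal = 322 + 321 = 643

643


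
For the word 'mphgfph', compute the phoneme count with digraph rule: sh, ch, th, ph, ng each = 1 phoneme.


Parsing 'mphgfph' greedily, digraphs first:
  'm' -> consonant phoneme (phonemes so far: 1)
  'ph' -> digraph (1 consonant phoneme) (phonemes so far: 2)
  'g' -> consonant phoneme (phonemes so far: 3)
  'f' -> consonant phoneme (phonemes so far: 4)
  'ph' -> digraph (1 consonant phoneme) (phonemes so far: 5)
Total phonemes: 5

5


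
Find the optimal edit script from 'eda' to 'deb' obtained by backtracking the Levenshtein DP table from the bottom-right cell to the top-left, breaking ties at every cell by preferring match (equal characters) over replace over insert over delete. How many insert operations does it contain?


Edit distance = 3. Backtracking from cell (3, 3) with preference match > replace > insert > delete,
then listing the resulting alignment 'eda' -> 'deb' left to right:
  Step 1: replace e->d
  Step 2: replace d->e
  Step 3: replace a->b
Total insertions: 0

0


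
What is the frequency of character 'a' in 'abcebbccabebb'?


Scanning 'abcebbccabebb' for 'a':
  Position 0: 'a' -> MATCH (count: 1)
  Position 8: 'a' -> MATCH (count: 2)
Total occurrences of 'a': 2

2


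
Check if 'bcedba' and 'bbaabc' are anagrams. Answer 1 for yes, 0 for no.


Sort characters of 'bcedba': 'abbcde'
Sort characters of 'bbaabc': 'aabbbc'
Sorted forms differ -> they are NOT anagrams
Result: 0

0


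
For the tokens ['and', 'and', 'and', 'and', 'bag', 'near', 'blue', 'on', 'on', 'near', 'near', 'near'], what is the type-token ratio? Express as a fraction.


Tokens: 12
Unique types: ('and', 'bag', 'blue', 'near', 'on') = 5
TTR = 5/12
Already in lowest terms.

5/12


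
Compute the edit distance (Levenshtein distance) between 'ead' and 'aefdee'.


Building DP table for s1='ead' (len 3) and s2='aefdee' (len 6):
       a  e  f  d  e  e
    0  1  2  3  4  5  6
  e 1  1  1  2  3  4  5
  a 2  1  2  2  3  4  5
  d 3  2  2  3  2  3  4
Edit distance = dp[3][6] = 4

4


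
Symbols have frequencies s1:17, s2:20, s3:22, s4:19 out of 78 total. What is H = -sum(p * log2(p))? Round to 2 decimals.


Computing entropy H = -sum(p_i * log2(p_i)):
  s1: p = 17/78 = 0.2179, -p*log2(p) = 0.4790
  s2: p = 20/78 = 0.2564, -p*log2(p) = 0.5035
  s3: p = 22/78 = 0.2821, -p*log2(p) = 0.5150
  s4: p = 19/78 = 0.2436, -p*log2(p) = 0.4963
H = sum of terms = 1.9938
Rounded to 2 decimals: 1.99

1.99


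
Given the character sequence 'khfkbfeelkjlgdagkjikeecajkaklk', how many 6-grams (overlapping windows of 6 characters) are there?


String 'khfkbfeelkjlgdagkjikeecajkaklk' has length L = 30.
Number of overlapping n-grams = L - n + 1
Substituting: 30 - 6 + 1 = 25

25


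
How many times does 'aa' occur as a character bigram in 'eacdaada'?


Scanning 'eacdaada' for bigram 'aa':
  Position 0: 'ea' -> no
  Position 1: 'ac' -> no
  Position 2: 'cd' -> no
  Position 3: 'da' -> no
  Position 4: 'aa' -> MATCH
  Position 5: 'ad' -> no
  Position 6: 'da' -> no
Total matches: 1

1


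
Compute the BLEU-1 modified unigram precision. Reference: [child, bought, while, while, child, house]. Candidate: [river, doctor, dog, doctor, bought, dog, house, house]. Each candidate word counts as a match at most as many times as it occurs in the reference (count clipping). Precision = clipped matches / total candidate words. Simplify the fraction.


Reference word counts: {'bought': 1, 'child': 2, 'house': 1, 'while': 2}
Checking each candidate word (with clipping):
  'river' -> not in reference -> no match (matches: 0)
  'doctor' -> not in reference -> no match (matches: 0)
  'dog' -> not in reference -> no match (matches: 0)
  'doctor' -> not in reference -> no match (matches: 0)
  'bought' -> in reference (ref count 1, used 1/1) -> match (matches: 1)
  'dog' -> not in reference -> no match (matches: 1)
  'house' -> in reference (ref count 1, used 1/1) -> match (matches: 2)
  'house' -> ref count 1 already used up (1/1) -> clipped, no match (matches: 2)
Clipped matches: 2, Candidate length: 8
Precision = 2/8 = 1/4

1/4


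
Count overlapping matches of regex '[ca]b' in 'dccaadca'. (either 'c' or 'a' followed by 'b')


Pattern: [ca]b means either 'c' or 'a' followed by 'b'.
Scanning 'dccaadca' position-by-position:
  Pos 0: window 'dc' -> no
  Pos 1: window 'cc' -> no
  Pos 2: window 'ca' -> no
  Pos 3: window 'aa' -> no
  Pos 4: window 'ad' -> no
  Pos 5: window 'dc' -> no
  Pos 6: window 'ca' -> no
  Pos 7: window 'a' -> no
Total matches: 0

0


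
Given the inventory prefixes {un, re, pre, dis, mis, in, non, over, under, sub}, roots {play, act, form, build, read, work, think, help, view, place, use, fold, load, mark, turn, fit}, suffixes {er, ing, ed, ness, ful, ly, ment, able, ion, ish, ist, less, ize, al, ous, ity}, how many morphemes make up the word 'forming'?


Segmenting 'forming' against the inventory:
  'form' -> root (morpheme 1)
  'ing' -> suffix (morpheme 2)
Total morphemes: 2

2


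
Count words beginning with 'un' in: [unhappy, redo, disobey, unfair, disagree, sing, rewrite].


Checking each word for prefix 'un':
  'unhappy' -> YES, starts with 'un' (count: 1)
  'redo' -> no (count: 1)
  'disobey' -> no (count: 1)
  'unfair' -> YES, starts with 'un' (count: 2)
  'disagree' -> no (count: 2)
  'sing' -> no (count: 2)
  'rewrite' -> no (count: 2)
Total with prefix 'un': 2

2


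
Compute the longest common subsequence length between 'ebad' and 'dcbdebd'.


DP table for LCS of 'ebad' and 'dcbdebd':
       d  c  b  d  e  b  d
    0  0  0  0  0  0  0  0
  e 0  0  0  0  0  1  1  1
  b 0  0  0  1  1  1  2  2
  a 0  0  0  1  1  1  2  2
  d 0  1  1  1  2  2  2  3
LCS: 'ebd'
LCS length = 3

3


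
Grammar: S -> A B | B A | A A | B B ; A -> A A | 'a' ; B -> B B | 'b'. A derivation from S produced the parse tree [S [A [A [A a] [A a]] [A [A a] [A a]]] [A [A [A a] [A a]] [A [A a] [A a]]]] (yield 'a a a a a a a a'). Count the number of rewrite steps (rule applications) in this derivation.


Every bracketed nonterminal node [X ...] in the tree is produced by exactly one rule application.
Reading the tree off as a leftmost derivation:
  Step 1: S  =>  A A   (applied S -> A A)
  Step 2: A A  =>  A A A   (applied A -> A A)
  Step 3: A A A  =>  A A A A   (applied A -> A A)
  Step 4: A A A A  =>  a A A A   (applied A -> a)
  Step 5: a A A A  =>  a a A A   (applied A -> a)
  Step 6: a a A A  =>  a a A A A   (applied A -> A A)
  Step 7: a a A A A  =>  a a a A A   (applied A -> a)
  Step 8: a a a A A  =>  a a a a A   (applied A -> a)
  Step 9: a a a a A  =>  a a a a A A   (applied A -> A A)
  Step 10: a a a a A A  =>  a a a a A A A   (applied A -> A A)
  Step 11: a a a a A A A  =>  a a a a a A A   (applied A -> a)
  Step 12: a a a a a A A  =>  a a a a a a A   (applied A -> a)
  Step 13: a a a a a a A  =>  a a a a a a A A   (applied A -> A A)
  Step 14: a a a a a a A A  =>  a a a a a a a A   (applied A -> a)
  Step 15: a a a a a a a A  =>  a a a a a a a a   (applied A -> a)
Final yield: a a a a a a a a
Total rewrite steps: 15

15


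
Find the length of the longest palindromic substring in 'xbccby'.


Scanning 'xbccby' for palindromic substrings.
Substring at positions 1-4: 'bccb'.
Check: reverse('bccb') = 'bccb' -> palindrome confirmed.
Neighbouring characters ('x' / 'y') break symmetry, so it cannot extend further.
No longer palindromic substring exists; longest length = 4

4


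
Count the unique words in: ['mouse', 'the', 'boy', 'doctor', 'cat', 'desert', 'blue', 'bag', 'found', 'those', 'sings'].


Listing all tokens and tracking unique types:
  Token 1: 'mouse' -> NEW (unique so far: 1)
  Token 2: 'the' -> NEW (unique so far: 2)
  Token 3: 'boy' -> NEW (unique so far: 3)
  Token 4: 'doctor' -> NEW (unique so far: 4)
  Token 5: 'cat' -> NEW (unique so far: 5)
  Token 6: 'desert' -> NEW (unique so far: 6)
  Token 7: 'blue' -> NEW (unique so far: 7)
  Token 8: 'bag' -> NEW (unique so far: 8)
  Token 9: 'found' -> NEW (unique so far: 9)
  Token 10: 'those' -> NEW (unique so far: 10)
  Token 11: 'sings' -> NEW (unique so far: 11)
Unique types: ('bag', 'blue', 'boy', 'cat', 'desert', 'doctor', 'found', 'mouse', 'sings', 'the', 'those')
Vocabulary size: 11

11
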